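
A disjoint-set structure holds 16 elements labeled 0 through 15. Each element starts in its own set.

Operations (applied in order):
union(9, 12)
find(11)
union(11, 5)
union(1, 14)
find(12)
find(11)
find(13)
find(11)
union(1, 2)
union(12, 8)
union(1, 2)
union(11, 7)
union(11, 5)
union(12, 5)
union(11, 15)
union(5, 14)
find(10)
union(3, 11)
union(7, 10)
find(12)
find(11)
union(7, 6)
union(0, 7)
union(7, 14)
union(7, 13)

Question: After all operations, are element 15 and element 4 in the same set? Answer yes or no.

Answer: no

Derivation:
Step 1: union(9, 12) -> merged; set of 9 now {9, 12}
Step 2: find(11) -> no change; set of 11 is {11}
Step 3: union(11, 5) -> merged; set of 11 now {5, 11}
Step 4: union(1, 14) -> merged; set of 1 now {1, 14}
Step 5: find(12) -> no change; set of 12 is {9, 12}
Step 6: find(11) -> no change; set of 11 is {5, 11}
Step 7: find(13) -> no change; set of 13 is {13}
Step 8: find(11) -> no change; set of 11 is {5, 11}
Step 9: union(1, 2) -> merged; set of 1 now {1, 2, 14}
Step 10: union(12, 8) -> merged; set of 12 now {8, 9, 12}
Step 11: union(1, 2) -> already same set; set of 1 now {1, 2, 14}
Step 12: union(11, 7) -> merged; set of 11 now {5, 7, 11}
Step 13: union(11, 5) -> already same set; set of 11 now {5, 7, 11}
Step 14: union(12, 5) -> merged; set of 12 now {5, 7, 8, 9, 11, 12}
Step 15: union(11, 15) -> merged; set of 11 now {5, 7, 8, 9, 11, 12, 15}
Step 16: union(5, 14) -> merged; set of 5 now {1, 2, 5, 7, 8, 9, 11, 12, 14, 15}
Step 17: find(10) -> no change; set of 10 is {10}
Step 18: union(3, 11) -> merged; set of 3 now {1, 2, 3, 5, 7, 8, 9, 11, 12, 14, 15}
Step 19: union(7, 10) -> merged; set of 7 now {1, 2, 3, 5, 7, 8, 9, 10, 11, 12, 14, 15}
Step 20: find(12) -> no change; set of 12 is {1, 2, 3, 5, 7, 8, 9, 10, 11, 12, 14, 15}
Step 21: find(11) -> no change; set of 11 is {1, 2, 3, 5, 7, 8, 9, 10, 11, 12, 14, 15}
Step 22: union(7, 6) -> merged; set of 7 now {1, 2, 3, 5, 6, 7, 8, 9, 10, 11, 12, 14, 15}
Step 23: union(0, 7) -> merged; set of 0 now {0, 1, 2, 3, 5, 6, 7, 8, 9, 10, 11, 12, 14, 15}
Step 24: union(7, 14) -> already same set; set of 7 now {0, 1, 2, 3, 5, 6, 7, 8, 9, 10, 11, 12, 14, 15}
Step 25: union(7, 13) -> merged; set of 7 now {0, 1, 2, 3, 5, 6, 7, 8, 9, 10, 11, 12, 13, 14, 15}
Set of 15: {0, 1, 2, 3, 5, 6, 7, 8, 9, 10, 11, 12, 13, 14, 15}; 4 is not a member.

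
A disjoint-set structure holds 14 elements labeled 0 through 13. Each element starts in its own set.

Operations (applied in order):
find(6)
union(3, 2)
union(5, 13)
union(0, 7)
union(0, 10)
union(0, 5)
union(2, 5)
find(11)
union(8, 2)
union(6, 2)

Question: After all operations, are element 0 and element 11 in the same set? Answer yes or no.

Step 1: find(6) -> no change; set of 6 is {6}
Step 2: union(3, 2) -> merged; set of 3 now {2, 3}
Step 3: union(5, 13) -> merged; set of 5 now {5, 13}
Step 4: union(0, 7) -> merged; set of 0 now {0, 7}
Step 5: union(0, 10) -> merged; set of 0 now {0, 7, 10}
Step 6: union(0, 5) -> merged; set of 0 now {0, 5, 7, 10, 13}
Step 7: union(2, 5) -> merged; set of 2 now {0, 2, 3, 5, 7, 10, 13}
Step 8: find(11) -> no change; set of 11 is {11}
Step 9: union(8, 2) -> merged; set of 8 now {0, 2, 3, 5, 7, 8, 10, 13}
Step 10: union(6, 2) -> merged; set of 6 now {0, 2, 3, 5, 6, 7, 8, 10, 13}
Set of 0: {0, 2, 3, 5, 6, 7, 8, 10, 13}; 11 is not a member.

Answer: no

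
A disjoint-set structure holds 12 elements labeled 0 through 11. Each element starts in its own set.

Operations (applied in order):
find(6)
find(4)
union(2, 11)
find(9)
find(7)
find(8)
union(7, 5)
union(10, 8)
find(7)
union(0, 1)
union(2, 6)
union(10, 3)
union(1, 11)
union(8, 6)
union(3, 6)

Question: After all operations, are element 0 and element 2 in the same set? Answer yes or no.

Answer: yes

Derivation:
Step 1: find(6) -> no change; set of 6 is {6}
Step 2: find(4) -> no change; set of 4 is {4}
Step 3: union(2, 11) -> merged; set of 2 now {2, 11}
Step 4: find(9) -> no change; set of 9 is {9}
Step 5: find(7) -> no change; set of 7 is {7}
Step 6: find(8) -> no change; set of 8 is {8}
Step 7: union(7, 5) -> merged; set of 7 now {5, 7}
Step 8: union(10, 8) -> merged; set of 10 now {8, 10}
Step 9: find(7) -> no change; set of 7 is {5, 7}
Step 10: union(0, 1) -> merged; set of 0 now {0, 1}
Step 11: union(2, 6) -> merged; set of 2 now {2, 6, 11}
Step 12: union(10, 3) -> merged; set of 10 now {3, 8, 10}
Step 13: union(1, 11) -> merged; set of 1 now {0, 1, 2, 6, 11}
Step 14: union(8, 6) -> merged; set of 8 now {0, 1, 2, 3, 6, 8, 10, 11}
Step 15: union(3, 6) -> already same set; set of 3 now {0, 1, 2, 3, 6, 8, 10, 11}
Set of 0: {0, 1, 2, 3, 6, 8, 10, 11}; 2 is a member.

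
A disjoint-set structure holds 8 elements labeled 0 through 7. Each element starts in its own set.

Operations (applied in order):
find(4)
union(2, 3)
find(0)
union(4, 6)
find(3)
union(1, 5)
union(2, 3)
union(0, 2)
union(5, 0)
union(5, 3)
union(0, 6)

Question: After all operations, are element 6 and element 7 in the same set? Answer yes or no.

Answer: no

Derivation:
Step 1: find(4) -> no change; set of 4 is {4}
Step 2: union(2, 3) -> merged; set of 2 now {2, 3}
Step 3: find(0) -> no change; set of 0 is {0}
Step 4: union(4, 6) -> merged; set of 4 now {4, 6}
Step 5: find(3) -> no change; set of 3 is {2, 3}
Step 6: union(1, 5) -> merged; set of 1 now {1, 5}
Step 7: union(2, 3) -> already same set; set of 2 now {2, 3}
Step 8: union(0, 2) -> merged; set of 0 now {0, 2, 3}
Step 9: union(5, 0) -> merged; set of 5 now {0, 1, 2, 3, 5}
Step 10: union(5, 3) -> already same set; set of 5 now {0, 1, 2, 3, 5}
Step 11: union(0, 6) -> merged; set of 0 now {0, 1, 2, 3, 4, 5, 6}
Set of 6: {0, 1, 2, 3, 4, 5, 6}; 7 is not a member.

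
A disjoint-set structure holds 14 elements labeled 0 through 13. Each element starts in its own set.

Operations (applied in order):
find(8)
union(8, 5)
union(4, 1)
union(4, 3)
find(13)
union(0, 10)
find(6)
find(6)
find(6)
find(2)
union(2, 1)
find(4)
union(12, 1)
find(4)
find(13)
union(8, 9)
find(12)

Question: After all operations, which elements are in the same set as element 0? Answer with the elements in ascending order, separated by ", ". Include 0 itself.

Answer: 0, 10

Derivation:
Step 1: find(8) -> no change; set of 8 is {8}
Step 2: union(8, 5) -> merged; set of 8 now {5, 8}
Step 3: union(4, 1) -> merged; set of 4 now {1, 4}
Step 4: union(4, 3) -> merged; set of 4 now {1, 3, 4}
Step 5: find(13) -> no change; set of 13 is {13}
Step 6: union(0, 10) -> merged; set of 0 now {0, 10}
Step 7: find(6) -> no change; set of 6 is {6}
Step 8: find(6) -> no change; set of 6 is {6}
Step 9: find(6) -> no change; set of 6 is {6}
Step 10: find(2) -> no change; set of 2 is {2}
Step 11: union(2, 1) -> merged; set of 2 now {1, 2, 3, 4}
Step 12: find(4) -> no change; set of 4 is {1, 2, 3, 4}
Step 13: union(12, 1) -> merged; set of 12 now {1, 2, 3, 4, 12}
Step 14: find(4) -> no change; set of 4 is {1, 2, 3, 4, 12}
Step 15: find(13) -> no change; set of 13 is {13}
Step 16: union(8, 9) -> merged; set of 8 now {5, 8, 9}
Step 17: find(12) -> no change; set of 12 is {1, 2, 3, 4, 12}
Component of 0: {0, 10}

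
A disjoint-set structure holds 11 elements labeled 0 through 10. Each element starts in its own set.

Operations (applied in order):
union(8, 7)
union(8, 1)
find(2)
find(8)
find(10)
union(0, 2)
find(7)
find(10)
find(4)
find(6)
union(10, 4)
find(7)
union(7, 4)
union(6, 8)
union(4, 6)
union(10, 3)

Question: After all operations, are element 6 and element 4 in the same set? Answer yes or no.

Step 1: union(8, 7) -> merged; set of 8 now {7, 8}
Step 2: union(8, 1) -> merged; set of 8 now {1, 7, 8}
Step 3: find(2) -> no change; set of 2 is {2}
Step 4: find(8) -> no change; set of 8 is {1, 7, 8}
Step 5: find(10) -> no change; set of 10 is {10}
Step 6: union(0, 2) -> merged; set of 0 now {0, 2}
Step 7: find(7) -> no change; set of 7 is {1, 7, 8}
Step 8: find(10) -> no change; set of 10 is {10}
Step 9: find(4) -> no change; set of 4 is {4}
Step 10: find(6) -> no change; set of 6 is {6}
Step 11: union(10, 4) -> merged; set of 10 now {4, 10}
Step 12: find(7) -> no change; set of 7 is {1, 7, 8}
Step 13: union(7, 4) -> merged; set of 7 now {1, 4, 7, 8, 10}
Step 14: union(6, 8) -> merged; set of 6 now {1, 4, 6, 7, 8, 10}
Step 15: union(4, 6) -> already same set; set of 4 now {1, 4, 6, 7, 8, 10}
Step 16: union(10, 3) -> merged; set of 10 now {1, 3, 4, 6, 7, 8, 10}
Set of 6: {1, 3, 4, 6, 7, 8, 10}; 4 is a member.

Answer: yes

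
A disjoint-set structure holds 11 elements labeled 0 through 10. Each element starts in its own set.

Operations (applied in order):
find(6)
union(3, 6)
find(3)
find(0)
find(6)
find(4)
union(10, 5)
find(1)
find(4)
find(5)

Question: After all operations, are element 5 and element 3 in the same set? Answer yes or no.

Step 1: find(6) -> no change; set of 6 is {6}
Step 2: union(3, 6) -> merged; set of 3 now {3, 6}
Step 3: find(3) -> no change; set of 3 is {3, 6}
Step 4: find(0) -> no change; set of 0 is {0}
Step 5: find(6) -> no change; set of 6 is {3, 6}
Step 6: find(4) -> no change; set of 4 is {4}
Step 7: union(10, 5) -> merged; set of 10 now {5, 10}
Step 8: find(1) -> no change; set of 1 is {1}
Step 9: find(4) -> no change; set of 4 is {4}
Step 10: find(5) -> no change; set of 5 is {5, 10}
Set of 5: {5, 10}; 3 is not a member.

Answer: no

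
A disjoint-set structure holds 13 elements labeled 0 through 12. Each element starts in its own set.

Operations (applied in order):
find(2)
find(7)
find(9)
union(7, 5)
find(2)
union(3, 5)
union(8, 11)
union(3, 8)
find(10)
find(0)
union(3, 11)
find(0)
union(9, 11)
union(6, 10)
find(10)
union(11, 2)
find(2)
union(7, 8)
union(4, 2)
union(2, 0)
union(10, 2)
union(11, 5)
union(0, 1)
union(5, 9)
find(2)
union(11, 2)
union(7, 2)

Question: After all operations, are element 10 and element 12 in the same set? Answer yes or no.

Answer: no

Derivation:
Step 1: find(2) -> no change; set of 2 is {2}
Step 2: find(7) -> no change; set of 7 is {7}
Step 3: find(9) -> no change; set of 9 is {9}
Step 4: union(7, 5) -> merged; set of 7 now {5, 7}
Step 5: find(2) -> no change; set of 2 is {2}
Step 6: union(3, 5) -> merged; set of 3 now {3, 5, 7}
Step 7: union(8, 11) -> merged; set of 8 now {8, 11}
Step 8: union(3, 8) -> merged; set of 3 now {3, 5, 7, 8, 11}
Step 9: find(10) -> no change; set of 10 is {10}
Step 10: find(0) -> no change; set of 0 is {0}
Step 11: union(3, 11) -> already same set; set of 3 now {3, 5, 7, 8, 11}
Step 12: find(0) -> no change; set of 0 is {0}
Step 13: union(9, 11) -> merged; set of 9 now {3, 5, 7, 8, 9, 11}
Step 14: union(6, 10) -> merged; set of 6 now {6, 10}
Step 15: find(10) -> no change; set of 10 is {6, 10}
Step 16: union(11, 2) -> merged; set of 11 now {2, 3, 5, 7, 8, 9, 11}
Step 17: find(2) -> no change; set of 2 is {2, 3, 5, 7, 8, 9, 11}
Step 18: union(7, 8) -> already same set; set of 7 now {2, 3, 5, 7, 8, 9, 11}
Step 19: union(4, 2) -> merged; set of 4 now {2, 3, 4, 5, 7, 8, 9, 11}
Step 20: union(2, 0) -> merged; set of 2 now {0, 2, 3, 4, 5, 7, 8, 9, 11}
Step 21: union(10, 2) -> merged; set of 10 now {0, 2, 3, 4, 5, 6, 7, 8, 9, 10, 11}
Step 22: union(11, 5) -> already same set; set of 11 now {0, 2, 3, 4, 5, 6, 7, 8, 9, 10, 11}
Step 23: union(0, 1) -> merged; set of 0 now {0, 1, 2, 3, 4, 5, 6, 7, 8, 9, 10, 11}
Step 24: union(5, 9) -> already same set; set of 5 now {0, 1, 2, 3, 4, 5, 6, 7, 8, 9, 10, 11}
Step 25: find(2) -> no change; set of 2 is {0, 1, 2, 3, 4, 5, 6, 7, 8, 9, 10, 11}
Step 26: union(11, 2) -> already same set; set of 11 now {0, 1, 2, 3, 4, 5, 6, 7, 8, 9, 10, 11}
Step 27: union(7, 2) -> already same set; set of 7 now {0, 1, 2, 3, 4, 5, 6, 7, 8, 9, 10, 11}
Set of 10: {0, 1, 2, 3, 4, 5, 6, 7, 8, 9, 10, 11}; 12 is not a member.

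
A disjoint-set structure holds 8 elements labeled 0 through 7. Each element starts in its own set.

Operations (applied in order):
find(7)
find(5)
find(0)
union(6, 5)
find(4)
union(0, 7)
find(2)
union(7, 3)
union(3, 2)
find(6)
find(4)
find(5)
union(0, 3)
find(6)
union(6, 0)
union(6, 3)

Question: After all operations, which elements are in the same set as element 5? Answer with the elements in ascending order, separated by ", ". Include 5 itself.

Step 1: find(7) -> no change; set of 7 is {7}
Step 2: find(5) -> no change; set of 5 is {5}
Step 3: find(0) -> no change; set of 0 is {0}
Step 4: union(6, 5) -> merged; set of 6 now {5, 6}
Step 5: find(4) -> no change; set of 4 is {4}
Step 6: union(0, 7) -> merged; set of 0 now {0, 7}
Step 7: find(2) -> no change; set of 2 is {2}
Step 8: union(7, 3) -> merged; set of 7 now {0, 3, 7}
Step 9: union(3, 2) -> merged; set of 3 now {0, 2, 3, 7}
Step 10: find(6) -> no change; set of 6 is {5, 6}
Step 11: find(4) -> no change; set of 4 is {4}
Step 12: find(5) -> no change; set of 5 is {5, 6}
Step 13: union(0, 3) -> already same set; set of 0 now {0, 2, 3, 7}
Step 14: find(6) -> no change; set of 6 is {5, 6}
Step 15: union(6, 0) -> merged; set of 6 now {0, 2, 3, 5, 6, 7}
Step 16: union(6, 3) -> already same set; set of 6 now {0, 2, 3, 5, 6, 7}
Component of 5: {0, 2, 3, 5, 6, 7}

Answer: 0, 2, 3, 5, 6, 7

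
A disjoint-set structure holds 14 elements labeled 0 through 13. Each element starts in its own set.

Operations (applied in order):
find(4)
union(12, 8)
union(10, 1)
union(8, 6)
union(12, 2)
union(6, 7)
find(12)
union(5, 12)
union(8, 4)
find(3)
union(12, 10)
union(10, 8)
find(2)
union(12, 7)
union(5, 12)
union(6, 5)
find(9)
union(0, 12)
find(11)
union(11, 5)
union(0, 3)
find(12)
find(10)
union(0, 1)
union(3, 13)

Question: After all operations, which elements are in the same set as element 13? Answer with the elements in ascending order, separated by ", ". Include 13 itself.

Answer: 0, 1, 2, 3, 4, 5, 6, 7, 8, 10, 11, 12, 13

Derivation:
Step 1: find(4) -> no change; set of 4 is {4}
Step 2: union(12, 8) -> merged; set of 12 now {8, 12}
Step 3: union(10, 1) -> merged; set of 10 now {1, 10}
Step 4: union(8, 6) -> merged; set of 8 now {6, 8, 12}
Step 5: union(12, 2) -> merged; set of 12 now {2, 6, 8, 12}
Step 6: union(6, 7) -> merged; set of 6 now {2, 6, 7, 8, 12}
Step 7: find(12) -> no change; set of 12 is {2, 6, 7, 8, 12}
Step 8: union(5, 12) -> merged; set of 5 now {2, 5, 6, 7, 8, 12}
Step 9: union(8, 4) -> merged; set of 8 now {2, 4, 5, 6, 7, 8, 12}
Step 10: find(3) -> no change; set of 3 is {3}
Step 11: union(12, 10) -> merged; set of 12 now {1, 2, 4, 5, 6, 7, 8, 10, 12}
Step 12: union(10, 8) -> already same set; set of 10 now {1, 2, 4, 5, 6, 7, 8, 10, 12}
Step 13: find(2) -> no change; set of 2 is {1, 2, 4, 5, 6, 7, 8, 10, 12}
Step 14: union(12, 7) -> already same set; set of 12 now {1, 2, 4, 5, 6, 7, 8, 10, 12}
Step 15: union(5, 12) -> already same set; set of 5 now {1, 2, 4, 5, 6, 7, 8, 10, 12}
Step 16: union(6, 5) -> already same set; set of 6 now {1, 2, 4, 5, 6, 7, 8, 10, 12}
Step 17: find(9) -> no change; set of 9 is {9}
Step 18: union(0, 12) -> merged; set of 0 now {0, 1, 2, 4, 5, 6, 7, 8, 10, 12}
Step 19: find(11) -> no change; set of 11 is {11}
Step 20: union(11, 5) -> merged; set of 11 now {0, 1, 2, 4, 5, 6, 7, 8, 10, 11, 12}
Step 21: union(0, 3) -> merged; set of 0 now {0, 1, 2, 3, 4, 5, 6, 7, 8, 10, 11, 12}
Step 22: find(12) -> no change; set of 12 is {0, 1, 2, 3, 4, 5, 6, 7, 8, 10, 11, 12}
Step 23: find(10) -> no change; set of 10 is {0, 1, 2, 3, 4, 5, 6, 7, 8, 10, 11, 12}
Step 24: union(0, 1) -> already same set; set of 0 now {0, 1, 2, 3, 4, 5, 6, 7, 8, 10, 11, 12}
Step 25: union(3, 13) -> merged; set of 3 now {0, 1, 2, 3, 4, 5, 6, 7, 8, 10, 11, 12, 13}
Component of 13: {0, 1, 2, 3, 4, 5, 6, 7, 8, 10, 11, 12, 13}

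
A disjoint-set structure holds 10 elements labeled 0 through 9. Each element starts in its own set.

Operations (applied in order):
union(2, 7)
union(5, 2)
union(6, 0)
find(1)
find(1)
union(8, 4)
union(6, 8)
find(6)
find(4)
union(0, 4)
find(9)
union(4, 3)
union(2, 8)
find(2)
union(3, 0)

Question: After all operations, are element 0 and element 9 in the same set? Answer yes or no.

Answer: no

Derivation:
Step 1: union(2, 7) -> merged; set of 2 now {2, 7}
Step 2: union(5, 2) -> merged; set of 5 now {2, 5, 7}
Step 3: union(6, 0) -> merged; set of 6 now {0, 6}
Step 4: find(1) -> no change; set of 1 is {1}
Step 5: find(1) -> no change; set of 1 is {1}
Step 6: union(8, 4) -> merged; set of 8 now {4, 8}
Step 7: union(6, 8) -> merged; set of 6 now {0, 4, 6, 8}
Step 8: find(6) -> no change; set of 6 is {0, 4, 6, 8}
Step 9: find(4) -> no change; set of 4 is {0, 4, 6, 8}
Step 10: union(0, 4) -> already same set; set of 0 now {0, 4, 6, 8}
Step 11: find(9) -> no change; set of 9 is {9}
Step 12: union(4, 3) -> merged; set of 4 now {0, 3, 4, 6, 8}
Step 13: union(2, 8) -> merged; set of 2 now {0, 2, 3, 4, 5, 6, 7, 8}
Step 14: find(2) -> no change; set of 2 is {0, 2, 3, 4, 5, 6, 7, 8}
Step 15: union(3, 0) -> already same set; set of 3 now {0, 2, 3, 4, 5, 6, 7, 8}
Set of 0: {0, 2, 3, 4, 5, 6, 7, 8}; 9 is not a member.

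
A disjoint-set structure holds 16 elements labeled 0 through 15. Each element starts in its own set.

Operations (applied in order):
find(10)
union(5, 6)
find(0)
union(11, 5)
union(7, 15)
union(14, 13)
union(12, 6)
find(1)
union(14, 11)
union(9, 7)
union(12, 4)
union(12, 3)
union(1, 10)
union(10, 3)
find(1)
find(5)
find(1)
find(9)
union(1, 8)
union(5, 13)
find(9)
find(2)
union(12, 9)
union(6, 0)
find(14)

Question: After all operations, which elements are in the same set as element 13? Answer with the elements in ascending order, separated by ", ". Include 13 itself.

Answer: 0, 1, 3, 4, 5, 6, 7, 8, 9, 10, 11, 12, 13, 14, 15

Derivation:
Step 1: find(10) -> no change; set of 10 is {10}
Step 2: union(5, 6) -> merged; set of 5 now {5, 6}
Step 3: find(0) -> no change; set of 0 is {0}
Step 4: union(11, 5) -> merged; set of 11 now {5, 6, 11}
Step 5: union(7, 15) -> merged; set of 7 now {7, 15}
Step 6: union(14, 13) -> merged; set of 14 now {13, 14}
Step 7: union(12, 6) -> merged; set of 12 now {5, 6, 11, 12}
Step 8: find(1) -> no change; set of 1 is {1}
Step 9: union(14, 11) -> merged; set of 14 now {5, 6, 11, 12, 13, 14}
Step 10: union(9, 7) -> merged; set of 9 now {7, 9, 15}
Step 11: union(12, 4) -> merged; set of 12 now {4, 5, 6, 11, 12, 13, 14}
Step 12: union(12, 3) -> merged; set of 12 now {3, 4, 5, 6, 11, 12, 13, 14}
Step 13: union(1, 10) -> merged; set of 1 now {1, 10}
Step 14: union(10, 3) -> merged; set of 10 now {1, 3, 4, 5, 6, 10, 11, 12, 13, 14}
Step 15: find(1) -> no change; set of 1 is {1, 3, 4, 5, 6, 10, 11, 12, 13, 14}
Step 16: find(5) -> no change; set of 5 is {1, 3, 4, 5, 6, 10, 11, 12, 13, 14}
Step 17: find(1) -> no change; set of 1 is {1, 3, 4, 5, 6, 10, 11, 12, 13, 14}
Step 18: find(9) -> no change; set of 9 is {7, 9, 15}
Step 19: union(1, 8) -> merged; set of 1 now {1, 3, 4, 5, 6, 8, 10, 11, 12, 13, 14}
Step 20: union(5, 13) -> already same set; set of 5 now {1, 3, 4, 5, 6, 8, 10, 11, 12, 13, 14}
Step 21: find(9) -> no change; set of 9 is {7, 9, 15}
Step 22: find(2) -> no change; set of 2 is {2}
Step 23: union(12, 9) -> merged; set of 12 now {1, 3, 4, 5, 6, 7, 8, 9, 10, 11, 12, 13, 14, 15}
Step 24: union(6, 0) -> merged; set of 6 now {0, 1, 3, 4, 5, 6, 7, 8, 9, 10, 11, 12, 13, 14, 15}
Step 25: find(14) -> no change; set of 14 is {0, 1, 3, 4, 5, 6, 7, 8, 9, 10, 11, 12, 13, 14, 15}
Component of 13: {0, 1, 3, 4, 5, 6, 7, 8, 9, 10, 11, 12, 13, 14, 15}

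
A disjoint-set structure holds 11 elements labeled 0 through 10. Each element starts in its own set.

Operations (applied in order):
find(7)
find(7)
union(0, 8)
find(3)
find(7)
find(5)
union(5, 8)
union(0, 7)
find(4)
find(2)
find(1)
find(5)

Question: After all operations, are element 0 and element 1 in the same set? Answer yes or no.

Step 1: find(7) -> no change; set of 7 is {7}
Step 2: find(7) -> no change; set of 7 is {7}
Step 3: union(0, 8) -> merged; set of 0 now {0, 8}
Step 4: find(3) -> no change; set of 3 is {3}
Step 5: find(7) -> no change; set of 7 is {7}
Step 6: find(5) -> no change; set of 5 is {5}
Step 7: union(5, 8) -> merged; set of 5 now {0, 5, 8}
Step 8: union(0, 7) -> merged; set of 0 now {0, 5, 7, 8}
Step 9: find(4) -> no change; set of 4 is {4}
Step 10: find(2) -> no change; set of 2 is {2}
Step 11: find(1) -> no change; set of 1 is {1}
Step 12: find(5) -> no change; set of 5 is {0, 5, 7, 8}
Set of 0: {0, 5, 7, 8}; 1 is not a member.

Answer: no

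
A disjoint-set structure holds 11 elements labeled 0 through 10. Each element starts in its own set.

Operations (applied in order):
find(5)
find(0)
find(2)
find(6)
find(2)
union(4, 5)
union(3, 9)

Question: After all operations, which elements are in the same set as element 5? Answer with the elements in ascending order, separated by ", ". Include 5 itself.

Step 1: find(5) -> no change; set of 5 is {5}
Step 2: find(0) -> no change; set of 0 is {0}
Step 3: find(2) -> no change; set of 2 is {2}
Step 4: find(6) -> no change; set of 6 is {6}
Step 5: find(2) -> no change; set of 2 is {2}
Step 6: union(4, 5) -> merged; set of 4 now {4, 5}
Step 7: union(3, 9) -> merged; set of 3 now {3, 9}
Component of 5: {4, 5}

Answer: 4, 5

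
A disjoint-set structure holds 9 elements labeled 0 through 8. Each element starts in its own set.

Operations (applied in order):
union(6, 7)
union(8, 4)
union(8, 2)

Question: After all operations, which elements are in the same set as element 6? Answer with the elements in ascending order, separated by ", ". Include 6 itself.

Answer: 6, 7

Derivation:
Step 1: union(6, 7) -> merged; set of 6 now {6, 7}
Step 2: union(8, 4) -> merged; set of 8 now {4, 8}
Step 3: union(8, 2) -> merged; set of 8 now {2, 4, 8}
Component of 6: {6, 7}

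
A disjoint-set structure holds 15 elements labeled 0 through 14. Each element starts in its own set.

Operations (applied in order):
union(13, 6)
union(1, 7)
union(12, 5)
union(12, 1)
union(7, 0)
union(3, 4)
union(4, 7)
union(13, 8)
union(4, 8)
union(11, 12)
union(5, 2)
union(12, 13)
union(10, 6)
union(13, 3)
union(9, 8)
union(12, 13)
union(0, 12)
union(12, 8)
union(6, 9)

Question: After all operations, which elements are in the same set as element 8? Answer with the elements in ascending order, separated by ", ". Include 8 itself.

Answer: 0, 1, 2, 3, 4, 5, 6, 7, 8, 9, 10, 11, 12, 13

Derivation:
Step 1: union(13, 6) -> merged; set of 13 now {6, 13}
Step 2: union(1, 7) -> merged; set of 1 now {1, 7}
Step 3: union(12, 5) -> merged; set of 12 now {5, 12}
Step 4: union(12, 1) -> merged; set of 12 now {1, 5, 7, 12}
Step 5: union(7, 0) -> merged; set of 7 now {0, 1, 5, 7, 12}
Step 6: union(3, 4) -> merged; set of 3 now {3, 4}
Step 7: union(4, 7) -> merged; set of 4 now {0, 1, 3, 4, 5, 7, 12}
Step 8: union(13, 8) -> merged; set of 13 now {6, 8, 13}
Step 9: union(4, 8) -> merged; set of 4 now {0, 1, 3, 4, 5, 6, 7, 8, 12, 13}
Step 10: union(11, 12) -> merged; set of 11 now {0, 1, 3, 4, 5, 6, 7, 8, 11, 12, 13}
Step 11: union(5, 2) -> merged; set of 5 now {0, 1, 2, 3, 4, 5, 6, 7, 8, 11, 12, 13}
Step 12: union(12, 13) -> already same set; set of 12 now {0, 1, 2, 3, 4, 5, 6, 7, 8, 11, 12, 13}
Step 13: union(10, 6) -> merged; set of 10 now {0, 1, 2, 3, 4, 5, 6, 7, 8, 10, 11, 12, 13}
Step 14: union(13, 3) -> already same set; set of 13 now {0, 1, 2, 3, 4, 5, 6, 7, 8, 10, 11, 12, 13}
Step 15: union(9, 8) -> merged; set of 9 now {0, 1, 2, 3, 4, 5, 6, 7, 8, 9, 10, 11, 12, 13}
Step 16: union(12, 13) -> already same set; set of 12 now {0, 1, 2, 3, 4, 5, 6, 7, 8, 9, 10, 11, 12, 13}
Step 17: union(0, 12) -> already same set; set of 0 now {0, 1, 2, 3, 4, 5, 6, 7, 8, 9, 10, 11, 12, 13}
Step 18: union(12, 8) -> already same set; set of 12 now {0, 1, 2, 3, 4, 5, 6, 7, 8, 9, 10, 11, 12, 13}
Step 19: union(6, 9) -> already same set; set of 6 now {0, 1, 2, 3, 4, 5, 6, 7, 8, 9, 10, 11, 12, 13}
Component of 8: {0, 1, 2, 3, 4, 5, 6, 7, 8, 9, 10, 11, 12, 13}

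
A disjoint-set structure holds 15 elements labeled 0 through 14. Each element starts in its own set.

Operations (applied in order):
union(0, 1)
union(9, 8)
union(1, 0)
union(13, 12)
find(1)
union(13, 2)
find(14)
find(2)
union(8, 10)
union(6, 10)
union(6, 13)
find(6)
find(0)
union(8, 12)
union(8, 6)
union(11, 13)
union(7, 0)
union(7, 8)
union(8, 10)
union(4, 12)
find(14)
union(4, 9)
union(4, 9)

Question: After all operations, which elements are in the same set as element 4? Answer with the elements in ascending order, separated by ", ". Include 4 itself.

Step 1: union(0, 1) -> merged; set of 0 now {0, 1}
Step 2: union(9, 8) -> merged; set of 9 now {8, 9}
Step 3: union(1, 0) -> already same set; set of 1 now {0, 1}
Step 4: union(13, 12) -> merged; set of 13 now {12, 13}
Step 5: find(1) -> no change; set of 1 is {0, 1}
Step 6: union(13, 2) -> merged; set of 13 now {2, 12, 13}
Step 7: find(14) -> no change; set of 14 is {14}
Step 8: find(2) -> no change; set of 2 is {2, 12, 13}
Step 9: union(8, 10) -> merged; set of 8 now {8, 9, 10}
Step 10: union(6, 10) -> merged; set of 6 now {6, 8, 9, 10}
Step 11: union(6, 13) -> merged; set of 6 now {2, 6, 8, 9, 10, 12, 13}
Step 12: find(6) -> no change; set of 6 is {2, 6, 8, 9, 10, 12, 13}
Step 13: find(0) -> no change; set of 0 is {0, 1}
Step 14: union(8, 12) -> already same set; set of 8 now {2, 6, 8, 9, 10, 12, 13}
Step 15: union(8, 6) -> already same set; set of 8 now {2, 6, 8, 9, 10, 12, 13}
Step 16: union(11, 13) -> merged; set of 11 now {2, 6, 8, 9, 10, 11, 12, 13}
Step 17: union(7, 0) -> merged; set of 7 now {0, 1, 7}
Step 18: union(7, 8) -> merged; set of 7 now {0, 1, 2, 6, 7, 8, 9, 10, 11, 12, 13}
Step 19: union(8, 10) -> already same set; set of 8 now {0, 1, 2, 6, 7, 8, 9, 10, 11, 12, 13}
Step 20: union(4, 12) -> merged; set of 4 now {0, 1, 2, 4, 6, 7, 8, 9, 10, 11, 12, 13}
Step 21: find(14) -> no change; set of 14 is {14}
Step 22: union(4, 9) -> already same set; set of 4 now {0, 1, 2, 4, 6, 7, 8, 9, 10, 11, 12, 13}
Step 23: union(4, 9) -> already same set; set of 4 now {0, 1, 2, 4, 6, 7, 8, 9, 10, 11, 12, 13}
Component of 4: {0, 1, 2, 4, 6, 7, 8, 9, 10, 11, 12, 13}

Answer: 0, 1, 2, 4, 6, 7, 8, 9, 10, 11, 12, 13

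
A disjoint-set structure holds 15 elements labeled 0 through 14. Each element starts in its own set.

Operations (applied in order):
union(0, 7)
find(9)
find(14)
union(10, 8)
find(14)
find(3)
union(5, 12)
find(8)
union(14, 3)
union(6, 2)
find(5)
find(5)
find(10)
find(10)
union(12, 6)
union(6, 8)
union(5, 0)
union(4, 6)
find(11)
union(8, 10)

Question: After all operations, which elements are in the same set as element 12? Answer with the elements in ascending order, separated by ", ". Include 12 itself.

Answer: 0, 2, 4, 5, 6, 7, 8, 10, 12

Derivation:
Step 1: union(0, 7) -> merged; set of 0 now {0, 7}
Step 2: find(9) -> no change; set of 9 is {9}
Step 3: find(14) -> no change; set of 14 is {14}
Step 4: union(10, 8) -> merged; set of 10 now {8, 10}
Step 5: find(14) -> no change; set of 14 is {14}
Step 6: find(3) -> no change; set of 3 is {3}
Step 7: union(5, 12) -> merged; set of 5 now {5, 12}
Step 8: find(8) -> no change; set of 8 is {8, 10}
Step 9: union(14, 3) -> merged; set of 14 now {3, 14}
Step 10: union(6, 2) -> merged; set of 6 now {2, 6}
Step 11: find(5) -> no change; set of 5 is {5, 12}
Step 12: find(5) -> no change; set of 5 is {5, 12}
Step 13: find(10) -> no change; set of 10 is {8, 10}
Step 14: find(10) -> no change; set of 10 is {8, 10}
Step 15: union(12, 6) -> merged; set of 12 now {2, 5, 6, 12}
Step 16: union(6, 8) -> merged; set of 6 now {2, 5, 6, 8, 10, 12}
Step 17: union(5, 0) -> merged; set of 5 now {0, 2, 5, 6, 7, 8, 10, 12}
Step 18: union(4, 6) -> merged; set of 4 now {0, 2, 4, 5, 6, 7, 8, 10, 12}
Step 19: find(11) -> no change; set of 11 is {11}
Step 20: union(8, 10) -> already same set; set of 8 now {0, 2, 4, 5, 6, 7, 8, 10, 12}
Component of 12: {0, 2, 4, 5, 6, 7, 8, 10, 12}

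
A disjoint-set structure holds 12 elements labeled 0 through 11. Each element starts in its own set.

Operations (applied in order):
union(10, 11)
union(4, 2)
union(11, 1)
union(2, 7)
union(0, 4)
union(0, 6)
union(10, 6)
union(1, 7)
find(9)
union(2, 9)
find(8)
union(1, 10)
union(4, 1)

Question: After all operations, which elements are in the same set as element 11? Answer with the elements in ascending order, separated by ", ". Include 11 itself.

Answer: 0, 1, 2, 4, 6, 7, 9, 10, 11

Derivation:
Step 1: union(10, 11) -> merged; set of 10 now {10, 11}
Step 2: union(4, 2) -> merged; set of 4 now {2, 4}
Step 3: union(11, 1) -> merged; set of 11 now {1, 10, 11}
Step 4: union(2, 7) -> merged; set of 2 now {2, 4, 7}
Step 5: union(0, 4) -> merged; set of 0 now {0, 2, 4, 7}
Step 6: union(0, 6) -> merged; set of 0 now {0, 2, 4, 6, 7}
Step 7: union(10, 6) -> merged; set of 10 now {0, 1, 2, 4, 6, 7, 10, 11}
Step 8: union(1, 7) -> already same set; set of 1 now {0, 1, 2, 4, 6, 7, 10, 11}
Step 9: find(9) -> no change; set of 9 is {9}
Step 10: union(2, 9) -> merged; set of 2 now {0, 1, 2, 4, 6, 7, 9, 10, 11}
Step 11: find(8) -> no change; set of 8 is {8}
Step 12: union(1, 10) -> already same set; set of 1 now {0, 1, 2, 4, 6, 7, 9, 10, 11}
Step 13: union(4, 1) -> already same set; set of 4 now {0, 1, 2, 4, 6, 7, 9, 10, 11}
Component of 11: {0, 1, 2, 4, 6, 7, 9, 10, 11}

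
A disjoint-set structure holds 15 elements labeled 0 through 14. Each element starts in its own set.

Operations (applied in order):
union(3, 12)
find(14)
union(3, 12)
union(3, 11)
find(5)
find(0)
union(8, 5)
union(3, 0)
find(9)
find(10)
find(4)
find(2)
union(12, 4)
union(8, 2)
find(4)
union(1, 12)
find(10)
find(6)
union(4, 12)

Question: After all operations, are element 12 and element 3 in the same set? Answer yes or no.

Step 1: union(3, 12) -> merged; set of 3 now {3, 12}
Step 2: find(14) -> no change; set of 14 is {14}
Step 3: union(3, 12) -> already same set; set of 3 now {3, 12}
Step 4: union(3, 11) -> merged; set of 3 now {3, 11, 12}
Step 5: find(5) -> no change; set of 5 is {5}
Step 6: find(0) -> no change; set of 0 is {0}
Step 7: union(8, 5) -> merged; set of 8 now {5, 8}
Step 8: union(3, 0) -> merged; set of 3 now {0, 3, 11, 12}
Step 9: find(9) -> no change; set of 9 is {9}
Step 10: find(10) -> no change; set of 10 is {10}
Step 11: find(4) -> no change; set of 4 is {4}
Step 12: find(2) -> no change; set of 2 is {2}
Step 13: union(12, 4) -> merged; set of 12 now {0, 3, 4, 11, 12}
Step 14: union(8, 2) -> merged; set of 8 now {2, 5, 8}
Step 15: find(4) -> no change; set of 4 is {0, 3, 4, 11, 12}
Step 16: union(1, 12) -> merged; set of 1 now {0, 1, 3, 4, 11, 12}
Step 17: find(10) -> no change; set of 10 is {10}
Step 18: find(6) -> no change; set of 6 is {6}
Step 19: union(4, 12) -> already same set; set of 4 now {0, 1, 3, 4, 11, 12}
Set of 12: {0, 1, 3, 4, 11, 12}; 3 is a member.

Answer: yes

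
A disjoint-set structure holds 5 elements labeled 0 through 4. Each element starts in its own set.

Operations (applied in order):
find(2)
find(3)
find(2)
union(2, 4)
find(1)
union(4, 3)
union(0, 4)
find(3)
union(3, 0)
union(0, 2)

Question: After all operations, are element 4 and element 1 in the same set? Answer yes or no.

Answer: no

Derivation:
Step 1: find(2) -> no change; set of 2 is {2}
Step 2: find(3) -> no change; set of 3 is {3}
Step 3: find(2) -> no change; set of 2 is {2}
Step 4: union(2, 4) -> merged; set of 2 now {2, 4}
Step 5: find(1) -> no change; set of 1 is {1}
Step 6: union(4, 3) -> merged; set of 4 now {2, 3, 4}
Step 7: union(0, 4) -> merged; set of 0 now {0, 2, 3, 4}
Step 8: find(3) -> no change; set of 3 is {0, 2, 3, 4}
Step 9: union(3, 0) -> already same set; set of 3 now {0, 2, 3, 4}
Step 10: union(0, 2) -> already same set; set of 0 now {0, 2, 3, 4}
Set of 4: {0, 2, 3, 4}; 1 is not a member.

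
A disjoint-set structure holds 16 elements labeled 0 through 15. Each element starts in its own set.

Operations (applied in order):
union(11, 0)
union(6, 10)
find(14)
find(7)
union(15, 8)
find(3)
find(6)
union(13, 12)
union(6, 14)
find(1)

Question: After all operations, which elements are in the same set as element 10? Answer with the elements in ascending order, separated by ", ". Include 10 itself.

Step 1: union(11, 0) -> merged; set of 11 now {0, 11}
Step 2: union(6, 10) -> merged; set of 6 now {6, 10}
Step 3: find(14) -> no change; set of 14 is {14}
Step 4: find(7) -> no change; set of 7 is {7}
Step 5: union(15, 8) -> merged; set of 15 now {8, 15}
Step 6: find(3) -> no change; set of 3 is {3}
Step 7: find(6) -> no change; set of 6 is {6, 10}
Step 8: union(13, 12) -> merged; set of 13 now {12, 13}
Step 9: union(6, 14) -> merged; set of 6 now {6, 10, 14}
Step 10: find(1) -> no change; set of 1 is {1}
Component of 10: {6, 10, 14}

Answer: 6, 10, 14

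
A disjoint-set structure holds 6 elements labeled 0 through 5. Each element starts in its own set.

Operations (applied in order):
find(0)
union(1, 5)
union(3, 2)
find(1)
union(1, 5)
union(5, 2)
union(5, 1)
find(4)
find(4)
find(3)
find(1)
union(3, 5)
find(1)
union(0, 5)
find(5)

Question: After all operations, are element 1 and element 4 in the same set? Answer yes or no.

Answer: no

Derivation:
Step 1: find(0) -> no change; set of 0 is {0}
Step 2: union(1, 5) -> merged; set of 1 now {1, 5}
Step 3: union(3, 2) -> merged; set of 3 now {2, 3}
Step 4: find(1) -> no change; set of 1 is {1, 5}
Step 5: union(1, 5) -> already same set; set of 1 now {1, 5}
Step 6: union(5, 2) -> merged; set of 5 now {1, 2, 3, 5}
Step 7: union(5, 1) -> already same set; set of 5 now {1, 2, 3, 5}
Step 8: find(4) -> no change; set of 4 is {4}
Step 9: find(4) -> no change; set of 4 is {4}
Step 10: find(3) -> no change; set of 3 is {1, 2, 3, 5}
Step 11: find(1) -> no change; set of 1 is {1, 2, 3, 5}
Step 12: union(3, 5) -> already same set; set of 3 now {1, 2, 3, 5}
Step 13: find(1) -> no change; set of 1 is {1, 2, 3, 5}
Step 14: union(0, 5) -> merged; set of 0 now {0, 1, 2, 3, 5}
Step 15: find(5) -> no change; set of 5 is {0, 1, 2, 3, 5}
Set of 1: {0, 1, 2, 3, 5}; 4 is not a member.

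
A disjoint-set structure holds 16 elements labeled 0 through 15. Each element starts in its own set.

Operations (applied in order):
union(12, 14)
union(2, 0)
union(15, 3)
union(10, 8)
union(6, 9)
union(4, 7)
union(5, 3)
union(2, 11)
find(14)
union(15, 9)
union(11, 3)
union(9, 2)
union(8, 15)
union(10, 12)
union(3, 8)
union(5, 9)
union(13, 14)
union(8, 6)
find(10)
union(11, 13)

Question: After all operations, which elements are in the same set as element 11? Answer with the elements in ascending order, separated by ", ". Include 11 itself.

Answer: 0, 2, 3, 5, 6, 8, 9, 10, 11, 12, 13, 14, 15

Derivation:
Step 1: union(12, 14) -> merged; set of 12 now {12, 14}
Step 2: union(2, 0) -> merged; set of 2 now {0, 2}
Step 3: union(15, 3) -> merged; set of 15 now {3, 15}
Step 4: union(10, 8) -> merged; set of 10 now {8, 10}
Step 5: union(6, 9) -> merged; set of 6 now {6, 9}
Step 6: union(4, 7) -> merged; set of 4 now {4, 7}
Step 7: union(5, 3) -> merged; set of 5 now {3, 5, 15}
Step 8: union(2, 11) -> merged; set of 2 now {0, 2, 11}
Step 9: find(14) -> no change; set of 14 is {12, 14}
Step 10: union(15, 9) -> merged; set of 15 now {3, 5, 6, 9, 15}
Step 11: union(11, 3) -> merged; set of 11 now {0, 2, 3, 5, 6, 9, 11, 15}
Step 12: union(9, 2) -> already same set; set of 9 now {0, 2, 3, 5, 6, 9, 11, 15}
Step 13: union(8, 15) -> merged; set of 8 now {0, 2, 3, 5, 6, 8, 9, 10, 11, 15}
Step 14: union(10, 12) -> merged; set of 10 now {0, 2, 3, 5, 6, 8, 9, 10, 11, 12, 14, 15}
Step 15: union(3, 8) -> already same set; set of 3 now {0, 2, 3, 5, 6, 8, 9, 10, 11, 12, 14, 15}
Step 16: union(5, 9) -> already same set; set of 5 now {0, 2, 3, 5, 6, 8, 9, 10, 11, 12, 14, 15}
Step 17: union(13, 14) -> merged; set of 13 now {0, 2, 3, 5, 6, 8, 9, 10, 11, 12, 13, 14, 15}
Step 18: union(8, 6) -> already same set; set of 8 now {0, 2, 3, 5, 6, 8, 9, 10, 11, 12, 13, 14, 15}
Step 19: find(10) -> no change; set of 10 is {0, 2, 3, 5, 6, 8, 9, 10, 11, 12, 13, 14, 15}
Step 20: union(11, 13) -> already same set; set of 11 now {0, 2, 3, 5, 6, 8, 9, 10, 11, 12, 13, 14, 15}
Component of 11: {0, 2, 3, 5, 6, 8, 9, 10, 11, 12, 13, 14, 15}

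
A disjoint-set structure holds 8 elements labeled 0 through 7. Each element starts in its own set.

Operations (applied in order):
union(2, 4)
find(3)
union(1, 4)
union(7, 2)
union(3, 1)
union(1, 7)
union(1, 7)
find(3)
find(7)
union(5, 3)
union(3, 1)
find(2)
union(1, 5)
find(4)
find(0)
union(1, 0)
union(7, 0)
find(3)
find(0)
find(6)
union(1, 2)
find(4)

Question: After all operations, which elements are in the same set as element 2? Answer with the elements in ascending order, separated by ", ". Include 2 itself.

Answer: 0, 1, 2, 3, 4, 5, 7

Derivation:
Step 1: union(2, 4) -> merged; set of 2 now {2, 4}
Step 2: find(3) -> no change; set of 3 is {3}
Step 3: union(1, 4) -> merged; set of 1 now {1, 2, 4}
Step 4: union(7, 2) -> merged; set of 7 now {1, 2, 4, 7}
Step 5: union(3, 1) -> merged; set of 3 now {1, 2, 3, 4, 7}
Step 6: union(1, 7) -> already same set; set of 1 now {1, 2, 3, 4, 7}
Step 7: union(1, 7) -> already same set; set of 1 now {1, 2, 3, 4, 7}
Step 8: find(3) -> no change; set of 3 is {1, 2, 3, 4, 7}
Step 9: find(7) -> no change; set of 7 is {1, 2, 3, 4, 7}
Step 10: union(5, 3) -> merged; set of 5 now {1, 2, 3, 4, 5, 7}
Step 11: union(3, 1) -> already same set; set of 3 now {1, 2, 3, 4, 5, 7}
Step 12: find(2) -> no change; set of 2 is {1, 2, 3, 4, 5, 7}
Step 13: union(1, 5) -> already same set; set of 1 now {1, 2, 3, 4, 5, 7}
Step 14: find(4) -> no change; set of 4 is {1, 2, 3, 4, 5, 7}
Step 15: find(0) -> no change; set of 0 is {0}
Step 16: union(1, 0) -> merged; set of 1 now {0, 1, 2, 3, 4, 5, 7}
Step 17: union(7, 0) -> already same set; set of 7 now {0, 1, 2, 3, 4, 5, 7}
Step 18: find(3) -> no change; set of 3 is {0, 1, 2, 3, 4, 5, 7}
Step 19: find(0) -> no change; set of 0 is {0, 1, 2, 3, 4, 5, 7}
Step 20: find(6) -> no change; set of 6 is {6}
Step 21: union(1, 2) -> already same set; set of 1 now {0, 1, 2, 3, 4, 5, 7}
Step 22: find(4) -> no change; set of 4 is {0, 1, 2, 3, 4, 5, 7}
Component of 2: {0, 1, 2, 3, 4, 5, 7}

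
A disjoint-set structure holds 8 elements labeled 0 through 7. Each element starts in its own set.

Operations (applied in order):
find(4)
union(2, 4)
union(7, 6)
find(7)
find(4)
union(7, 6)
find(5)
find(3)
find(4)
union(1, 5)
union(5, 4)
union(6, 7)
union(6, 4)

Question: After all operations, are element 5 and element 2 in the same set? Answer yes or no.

Answer: yes

Derivation:
Step 1: find(4) -> no change; set of 4 is {4}
Step 2: union(2, 4) -> merged; set of 2 now {2, 4}
Step 3: union(7, 6) -> merged; set of 7 now {6, 7}
Step 4: find(7) -> no change; set of 7 is {6, 7}
Step 5: find(4) -> no change; set of 4 is {2, 4}
Step 6: union(7, 6) -> already same set; set of 7 now {6, 7}
Step 7: find(5) -> no change; set of 5 is {5}
Step 8: find(3) -> no change; set of 3 is {3}
Step 9: find(4) -> no change; set of 4 is {2, 4}
Step 10: union(1, 5) -> merged; set of 1 now {1, 5}
Step 11: union(5, 4) -> merged; set of 5 now {1, 2, 4, 5}
Step 12: union(6, 7) -> already same set; set of 6 now {6, 7}
Step 13: union(6, 4) -> merged; set of 6 now {1, 2, 4, 5, 6, 7}
Set of 5: {1, 2, 4, 5, 6, 7}; 2 is a member.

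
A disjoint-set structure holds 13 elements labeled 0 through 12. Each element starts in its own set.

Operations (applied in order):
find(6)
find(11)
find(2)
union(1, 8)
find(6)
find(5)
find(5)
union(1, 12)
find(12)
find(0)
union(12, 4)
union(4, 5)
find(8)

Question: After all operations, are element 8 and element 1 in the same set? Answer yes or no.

Answer: yes

Derivation:
Step 1: find(6) -> no change; set of 6 is {6}
Step 2: find(11) -> no change; set of 11 is {11}
Step 3: find(2) -> no change; set of 2 is {2}
Step 4: union(1, 8) -> merged; set of 1 now {1, 8}
Step 5: find(6) -> no change; set of 6 is {6}
Step 6: find(5) -> no change; set of 5 is {5}
Step 7: find(5) -> no change; set of 5 is {5}
Step 8: union(1, 12) -> merged; set of 1 now {1, 8, 12}
Step 9: find(12) -> no change; set of 12 is {1, 8, 12}
Step 10: find(0) -> no change; set of 0 is {0}
Step 11: union(12, 4) -> merged; set of 12 now {1, 4, 8, 12}
Step 12: union(4, 5) -> merged; set of 4 now {1, 4, 5, 8, 12}
Step 13: find(8) -> no change; set of 8 is {1, 4, 5, 8, 12}
Set of 8: {1, 4, 5, 8, 12}; 1 is a member.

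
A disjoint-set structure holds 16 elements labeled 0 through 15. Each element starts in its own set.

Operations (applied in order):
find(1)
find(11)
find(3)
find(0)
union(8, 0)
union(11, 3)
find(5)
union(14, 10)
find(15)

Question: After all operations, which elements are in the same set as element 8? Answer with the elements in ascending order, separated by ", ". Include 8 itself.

Answer: 0, 8

Derivation:
Step 1: find(1) -> no change; set of 1 is {1}
Step 2: find(11) -> no change; set of 11 is {11}
Step 3: find(3) -> no change; set of 3 is {3}
Step 4: find(0) -> no change; set of 0 is {0}
Step 5: union(8, 0) -> merged; set of 8 now {0, 8}
Step 6: union(11, 3) -> merged; set of 11 now {3, 11}
Step 7: find(5) -> no change; set of 5 is {5}
Step 8: union(14, 10) -> merged; set of 14 now {10, 14}
Step 9: find(15) -> no change; set of 15 is {15}
Component of 8: {0, 8}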